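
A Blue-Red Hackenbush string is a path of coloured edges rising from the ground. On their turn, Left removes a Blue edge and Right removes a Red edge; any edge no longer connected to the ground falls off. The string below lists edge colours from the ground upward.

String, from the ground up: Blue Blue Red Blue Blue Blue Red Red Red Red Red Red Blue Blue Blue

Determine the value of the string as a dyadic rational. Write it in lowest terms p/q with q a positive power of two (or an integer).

Prefix values for Blue Blue Red Blue Blue Blue Red Red Red Red Red Red Blue Blue Blue via {L|R} + simplicity:
edge 1 of 15 (Blue): { 0 |  } → 1
edge 2 of 15 (Blue): { 0, 1 |  } → 2
edge 3 of 15 (Red): { 0, 1 | 2 } → 3/2
edge 4 of 15 (Blue): { 0, 1, 3/2 | 2 } → 7/4
edge 5 of 15 (Blue): { 0, 1, 3/2, 7/4 | 2 } → 15/8
edge 6 of 15 (Blue): { 0, 1, 3/2, 7/4, 15/8 | 2 } → 31/16
edge 7 of 15 (Red): { 0, 1, 3/2, 7/4, 15/8 | 31/16, 2 } → 61/32
edge 8 of 15 (Red): { 0, 1, 3/2, 7/4, 15/8 | 61/32, 31/16, 2 } → 121/64
edge 9 of 15 (Red): { 0, 1, 3/2, 7/4, 15/8 | 121/64, 61/32, 31/16, 2 } → 241/128
edge 10 of 15 (Red): { 0, 1, 3/2, 7/4, 15/8 | 241/128, 121/64, 61/32, 31/16, 2 } → 481/256
edge 11 of 15 (Red): { 0, 1, 3/2, 7/4, 15/8 | 481/256, 241/128, 121/64, 61/32, 31/16, 2 } → 961/512
edge 12 of 15 (Red): { 0, 1, 3/2, 7/4, 15/8 | 961/512, 481/256, 241/128, 121/64, 61/32, 31/16, 2 } → 1921/1024
edge 13 of 15 (Blue): { 0, 1, 3/2, 7/4, 15/8, 1921/1024 | 961/512, 481/256, 241/128, 121/64, 61/32, 31/16, 2 } → 3843/2048
edge 14 of 15 (Blue): { 0, 1, 3/2, 7/4, 15/8, 1921/1024, 3843/2048 | 961/512, 481/256, 241/128, 121/64, 61/32, 31/16, 2 } → 7687/4096
edge 15 of 15 (Blue): { 0, 1, 3/2, 7/4, 15/8, 1921/1024, 3843/2048, 7687/4096 | 961/512, 481/256, 241/128, 121/64, 61/32, 31/16, 2 } → 15375/8192

15375/8192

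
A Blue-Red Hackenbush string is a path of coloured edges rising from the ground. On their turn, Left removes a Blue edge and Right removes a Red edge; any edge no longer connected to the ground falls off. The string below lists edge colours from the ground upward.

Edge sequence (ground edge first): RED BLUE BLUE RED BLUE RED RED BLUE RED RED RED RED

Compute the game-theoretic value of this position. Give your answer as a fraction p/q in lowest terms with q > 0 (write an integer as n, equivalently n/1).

-735/2048

v_1 [R]  L=[∅]  R=[0]  gives -1
v_2 [RB]  L=[-1]  R=[0]  gives -1/2
v_3 [RBB]  L=[-1 -1/2]  R=[0]  gives -1/4
v_4 [RBBR]  L=[-1 -1/2]  R=[-1/4 0]  gives -3/8
v_5 [RBBRB]  L=[-1 -1/2 -3/8]  R=[-1/4 0]  gives -5/16
v_6 [RBBRBR]  L=[-1 -1/2 -3/8]  R=[-5/16 -1/4 0]  gives -11/32
v_7 [RBBRBRR]  L=[-1 -1/2 -3/8]  R=[-11/32 -5/16 -1/4 0]  gives -23/64
v_8 [RBBRBRRB]  L=[-1 -1/2 -3/8 -23/64]  R=[-11/32 -5/16 -1/4 0]  gives -45/128
v_9 [RBBRBRRBR]  L=[-1 -1/2 -3/8 -23/64]  R=[-45/128 -11/32 -5/16 -1/4 0]  gives -91/256
v_10 [RBBRBRRBRR]  L=[-1 -1/2 -3/8 -23/64]  R=[-91/256 -45/128 -11/32 -5/16 -1/4 0]  gives -183/512
v_11 [RBBRBRRBRRR]  L=[-1 -1/2 -3/8 -23/64]  R=[-183/512 -91/256 -45/128 -11/32 -5/16 -1/4 0]  gives -367/1024
v_12 [RBBRBRRBRRRR]  L=[-1 -1/2 -3/8 -23/64]  R=[-367/1024 -183/512 -91/256 -45/128 -11/32 -5/16 -1/4 0]  gives -735/2048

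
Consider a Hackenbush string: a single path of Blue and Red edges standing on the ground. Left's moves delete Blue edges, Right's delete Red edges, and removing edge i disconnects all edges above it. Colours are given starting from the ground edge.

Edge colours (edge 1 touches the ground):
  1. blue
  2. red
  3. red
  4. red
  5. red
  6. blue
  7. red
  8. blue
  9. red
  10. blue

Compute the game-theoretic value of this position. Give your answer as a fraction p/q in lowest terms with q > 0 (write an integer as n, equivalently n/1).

Build v(s[:k]) for k = 1..10, string s = blue red red red red blue red blue red blue.
v(b) = { 0 | · } ⇒ 1
v(br) = { 0 | 1 } ⇒ 1/2
v(brr) = { 0 | 1/2 1 } ⇒ 1/4
v(brrr) = { 0 | 1/4 1/2 1 } ⇒ 1/8
v(brrrr) = { 0 | 1/8 1/4 1/2 1 } ⇒ 1/16
v(brrrrb) = { 0 1/16 | 1/8 1/4 1/2 1 } ⇒ 3/32
v(brrrrbr) = { 0 1/16 | 3/32 1/8 1/4 1/2 1 } ⇒ 5/64
v(brrrrbrb) = { 0 1/16 5/64 | 3/32 1/8 1/4 1/2 1 } ⇒ 11/128
v(brrrrbrbr) = { 0 1/16 5/64 | 11/128 3/32 1/8 1/4 1/2 1 } ⇒ 21/256
v(brrrrbrbrb) = { 0 1/16 5/64 21/256 | 11/128 3/32 1/8 1/4 1/2 1 } ⇒ 43/512

43/512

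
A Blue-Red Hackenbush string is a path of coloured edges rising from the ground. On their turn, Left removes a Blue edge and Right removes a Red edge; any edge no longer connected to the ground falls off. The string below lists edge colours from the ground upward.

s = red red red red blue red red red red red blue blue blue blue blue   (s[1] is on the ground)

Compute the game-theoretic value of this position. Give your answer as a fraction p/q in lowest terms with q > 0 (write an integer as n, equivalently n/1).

-8129/2048

step 1: add red to get r; options L={ none } R={ 0 } gives -1
step 2: add red to get rr; options L={ none } R={ -1 0 } gives -2
step 3: add red to get rrr; options L={ none } R={ -2 -1 0 } gives -3
step 4: add red to get rrrr; options L={ none } R={ -3 -2 -1 0 } gives -4
step 5: add blue to get rrrrb; options L={ -4 } R={ -3 -2 -1 0 } gives -7/2
step 6: add red to get rrrrbr; options L={ -4 } R={ -7/2 -3 -2 -1 0 } gives -15/4
step 7: add red to get rrrrbrr; options L={ -4 } R={ -15/4 -7/2 -3 -2 -1 0 } gives -31/8
step 8: add red to get rrrrbrrr; options L={ -4 } R={ -31/8 -15/4 -7/2 -3 -2 -1 0 } gives -63/16
step 9: add red to get rrrrbrrrr; options L={ -4 } R={ -63/16 -31/8 -15/4 -7/2 -3 -2 -1 0 } gives -127/32
step 10: add red to get rrrrbrrrrr; options L={ -4 } R={ -127/32 -63/16 -31/8 -15/4 -7/2 -3 -2 -1 0 } gives -255/64
step 11: add blue to get rrrrbrrrrrb; options L={ -4 -255/64 } R={ -127/32 -63/16 -31/8 -15/4 -7/2 -3 -2 -1 0 } gives -509/128
step 12: add blue to get rrrrbrrrrrbb; options L={ -4 -255/64 -509/128 } R={ -127/32 -63/16 -31/8 -15/4 -7/2 -3 -2 -1 0 } gives -1017/256
step 13: add blue to get rrrrbrrrrrbbb; options L={ -4 -255/64 -509/128 -1017/256 } R={ -127/32 -63/16 -31/8 -15/4 -7/2 -3 -2 -1 0 } gives -2033/512
step 14: add blue to get rrrrbrrrrrbbbb; options L={ -4 -255/64 -509/128 -1017/256 -2033/512 } R={ -127/32 -63/16 -31/8 -15/4 -7/2 -3 -2 -1 0 } gives -4065/1024
step 15: add blue to get rrrrbrrrrrbbbbb; options L={ -4 -255/64 -509/128 -1017/256 -2033/512 -4065/1024 } R={ -127/32 -63/16 -31/8 -15/4 -7/2 -3 -2 -1 0 } gives -8129/2048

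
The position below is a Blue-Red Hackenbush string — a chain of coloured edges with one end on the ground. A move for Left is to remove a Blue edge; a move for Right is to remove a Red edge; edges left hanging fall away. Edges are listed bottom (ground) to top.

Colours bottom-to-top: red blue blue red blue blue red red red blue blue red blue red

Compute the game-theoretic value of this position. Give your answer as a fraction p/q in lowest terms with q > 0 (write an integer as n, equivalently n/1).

edge 1 of 14 (red): { — | 0 } → -1
edge 2 of 14 (blue): { -1 | 0 } → -1/2
edge 3 of 14 (blue): { -1, -1/2 | 0 } → -1/4
edge 4 of 14 (red): { -1, -1/2 | -1/4, 0 } → -3/8
edge 5 of 14 (blue): { -1, -1/2, -3/8 | -1/4, 0 } → -5/16
edge 6 of 14 (blue): { -1, -1/2, -3/8, -5/16 | -1/4, 0 } → -9/32
edge 7 of 14 (red): { -1, -1/2, -3/8, -5/16 | -9/32, -1/4, 0 } → -19/64
edge 8 of 14 (red): { -1, -1/2, -3/8, -5/16 | -19/64, -9/32, -1/4, 0 } → -39/128
edge 9 of 14 (red): { -1, -1/2, -3/8, -5/16 | -39/128, -19/64, -9/32, -1/4, 0 } → -79/256
edge 10 of 14 (blue): { -1, -1/2, -3/8, -5/16, -79/256 | -39/128, -19/64, -9/32, -1/4, 0 } → -157/512
edge 11 of 14 (blue): { -1, -1/2, -3/8, -5/16, -79/256, -157/512 | -39/128, -19/64, -9/32, -1/4, 0 } → -313/1024
edge 12 of 14 (red): { -1, -1/2, -3/8, -5/16, -79/256, -157/512 | -313/1024, -39/128, -19/64, -9/32, -1/4, 0 } → -627/2048
edge 13 of 14 (blue): { -1, -1/2, -3/8, -5/16, -79/256, -157/512, -627/2048 | -313/1024, -39/128, -19/64, -9/32, -1/4, 0 } → -1253/4096
edge 14 of 14 (red): { -1, -1/2, -3/8, -5/16, -79/256, -157/512, -627/2048 | -1253/4096, -313/1024, -39/128, -19/64, -9/32, -1/4, 0 } → -2507/8192

-2507/8192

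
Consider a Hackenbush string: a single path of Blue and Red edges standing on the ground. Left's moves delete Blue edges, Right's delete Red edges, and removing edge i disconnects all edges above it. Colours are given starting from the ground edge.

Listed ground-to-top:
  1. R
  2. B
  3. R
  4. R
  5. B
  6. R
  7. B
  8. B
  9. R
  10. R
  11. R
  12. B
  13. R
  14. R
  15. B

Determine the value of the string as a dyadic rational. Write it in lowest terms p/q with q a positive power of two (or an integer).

R: Left {  }, Right { 0 } → simplest -1
RB: Left { -1 }, Right { 0 } → simplest -1/2
RBR: Left { -1 }, Right { -1/2,0 } → simplest -3/4
RBRR: Left { -1 }, Right { -3/4,-1/2,0 } → simplest -7/8
RBRRB: Left { -1,-7/8 }, Right { -3/4,-1/2,0 } → simplest -13/16
RBRRBR: Left { -1,-7/8 }, Right { -13/16,-3/4,-1/2,0 } → simplest -27/32
RBRRBRB: Left { -1,-7/8,-27/32 }, Right { -13/16,-3/4,-1/2,0 } → simplest -53/64
RBRRBRBB: Left { -1,-7/8,-27/32,-53/64 }, Right { -13/16,-3/4,-1/2,0 } → simplest -105/128
RBRRBRBBR: Left { -1,-7/8,-27/32,-53/64 }, Right { -105/128,-13/16,-3/4,-1/2,0 } → simplest -211/256
RBRRBRBBRR: Left { -1,-7/8,-27/32,-53/64 }, Right { -211/256,-105/128,-13/16,-3/4,-1/2,0 } → simplest -423/512
RBRRBRBBRRR: Left { -1,-7/8,-27/32,-53/64 }, Right { -423/512,-211/256,-105/128,-13/16,-3/4,-1/2,0 } → simplest -847/1024
RBRRBRBBRRRB: Left { -1,-7/8,-27/32,-53/64,-847/1024 }, Right { -423/512,-211/256,-105/128,-13/16,-3/4,-1/2,0 } → simplest -1693/2048
RBRRBRBBRRRBR: Left { -1,-7/8,-27/32,-53/64,-847/1024 }, Right { -1693/2048,-423/512,-211/256,-105/128,-13/16,-3/4,-1/2,0 } → simplest -3387/4096
RBRRBRBBRRRBRR: Left { -1,-7/8,-27/32,-53/64,-847/1024 }, Right { -3387/4096,-1693/2048,-423/512,-211/256,-105/128,-13/16,-3/4,-1/2,0 } → simplest -6775/8192
RBRRBRBBRRRBRRB: Left { -1,-7/8,-27/32,-53/64,-847/1024,-6775/8192 }, Right { -3387/4096,-1693/2048,-423/512,-211/256,-105/128,-13/16,-3/4,-1/2,0 } → simplest -13549/16384

-13549/16384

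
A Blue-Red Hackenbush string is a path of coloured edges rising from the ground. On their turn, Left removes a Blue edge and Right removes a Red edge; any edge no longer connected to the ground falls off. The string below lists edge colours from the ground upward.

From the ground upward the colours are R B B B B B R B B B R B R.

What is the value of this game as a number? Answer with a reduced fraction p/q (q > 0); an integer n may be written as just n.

v(R) = { ∅ | 0 } ⇒ -1
v(RB) = { -1 | 0 } ⇒ -1/2
v(RBB) = { -1; -1/2 | 0 } ⇒ -1/4
v(RBBB) = { -1; -1/2; -1/4 | 0 } ⇒ -1/8
v(RBBBB) = { -1; -1/2; -1/4; -1/8 | 0 } ⇒ -1/16
v(RBBBBB) = { -1; -1/2; -1/4; -1/8; -1/16 | 0 } ⇒ -1/32
v(RBBBBBR) = { -1; -1/2; -1/4; -1/8; -1/16 | -1/32; 0 } ⇒ -3/64
v(RBBBBBRB) = { -1; -1/2; -1/4; -1/8; -1/16; -3/64 | -1/32; 0 } ⇒ -5/128
v(RBBBBBRBB) = { -1; -1/2; -1/4; -1/8; -1/16; -3/64; -5/128 | -1/32; 0 } ⇒ -9/256
v(RBBBBBRBBB) = { -1; -1/2; -1/4; -1/8; -1/16; -3/64; -5/128; -9/256 | -1/32; 0 } ⇒ -17/512
v(RBBBBBRBBBR) = { -1; -1/2; -1/4; -1/8; -1/16; -3/64; -5/128; -9/256 | -17/512; -1/32; 0 } ⇒ -35/1024
v(RBBBBBRBBBRB) = { -1; -1/2; -1/4; -1/8; -1/16; -3/64; -5/128; -9/256; -35/1024 | -17/512; -1/32; 0 } ⇒ -69/2048
v(RBBBBBRBBBRBR) = { -1; -1/2; -1/4; -1/8; -1/16; -3/64; -5/128; -9/256; -35/1024 | -69/2048; -17/512; -1/32; 0 } ⇒ -139/4096

-139/4096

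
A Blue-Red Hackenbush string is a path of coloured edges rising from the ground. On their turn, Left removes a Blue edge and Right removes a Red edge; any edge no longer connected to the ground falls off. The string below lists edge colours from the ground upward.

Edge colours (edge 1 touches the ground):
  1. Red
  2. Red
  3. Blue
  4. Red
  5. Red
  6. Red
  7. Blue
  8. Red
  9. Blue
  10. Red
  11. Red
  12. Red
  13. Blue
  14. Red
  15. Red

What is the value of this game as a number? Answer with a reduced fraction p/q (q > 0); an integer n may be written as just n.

-15735/8192

R: Left { · }, Right { 0 } so simplest -1
RR: Left { · }, Right { -1, 0 } so simplest -2
RRB: Left { -2 }, Right { -1, 0 } so simplest -3/2
RRBR: Left { -2 }, Right { -3/2, -1, 0 } so simplest -7/4
RRBRR: Left { -2 }, Right { -7/4, -3/2, -1, 0 } so simplest -15/8
RRBRRR: Left { -2 }, Right { -15/8, -7/4, -3/2, -1, 0 } so simplest -31/16
RRBRRRB: Left { -2, -31/16 }, Right { -15/8, -7/4, -3/2, -1, 0 } so simplest -61/32
RRBRRRBR: Left { -2, -31/16 }, Right { -61/32, -15/8, -7/4, -3/2, -1, 0 } so simplest -123/64
RRBRRRBRB: Left { -2, -31/16, -123/64 }, Right { -61/32, -15/8, -7/4, -3/2, -1, 0 } so simplest -245/128
RRBRRRBRBR: Left { -2, -31/16, -123/64 }, Right { -245/128, -61/32, -15/8, -7/4, -3/2, -1, 0 } so simplest -491/256
RRBRRRBRBRR: Left { -2, -31/16, -123/64 }, Right { -491/256, -245/128, -61/32, -15/8, -7/4, -3/2, -1, 0 } so simplest -983/512
RRBRRRBRBRRR: Left { -2, -31/16, -123/64 }, Right { -983/512, -491/256, -245/128, -61/32, -15/8, -7/4, -3/2, -1, 0 } so simplest -1967/1024
RRBRRRBRBRRRB: Left { -2, -31/16, -123/64, -1967/1024 }, Right { -983/512, -491/256, -245/128, -61/32, -15/8, -7/4, -3/2, -1, 0 } so simplest -3933/2048
RRBRRRBRBRRRBR: Left { -2, -31/16, -123/64, -1967/1024 }, Right { -3933/2048, -983/512, -491/256, -245/128, -61/32, -15/8, -7/4, -3/2, -1, 0 } so simplest -7867/4096
RRBRRRBRBRRRBRR: Left { -2, -31/16, -123/64, -1967/1024 }, Right { -7867/4096, -3933/2048, -983/512, -491/256, -245/128, -61/32, -15/8, -7/4, -3/2, -1, 0 } so simplest -15735/8192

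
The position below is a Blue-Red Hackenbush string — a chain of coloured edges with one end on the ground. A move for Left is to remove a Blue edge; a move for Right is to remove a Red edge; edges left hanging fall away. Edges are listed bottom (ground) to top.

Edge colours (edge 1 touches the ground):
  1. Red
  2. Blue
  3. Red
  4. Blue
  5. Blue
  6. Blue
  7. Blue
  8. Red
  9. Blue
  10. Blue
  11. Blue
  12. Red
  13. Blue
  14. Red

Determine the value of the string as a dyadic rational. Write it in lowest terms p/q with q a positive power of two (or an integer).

Recurse on prefixes of the 14-edge string Red Blue Red Blue Blue Blue Blue Red Blue Blue Blue Red Blue Red:
g(R) = { — | 0 } so -1
g(RB) = { -1 | 0 } so -1/2
g(RBR) = { -1 | -1/2,0 } so -3/4
g(RBRB) = { -1,-3/4 | -1/2,0 } so -5/8
g(RBRBB) = { -1,-3/4,-5/8 | -1/2,0 } so -9/16
g(RBRBBB) = { -1,-3/4,-5/8,-9/16 | -1/2,0 } so -17/32
g(RBRBBBB) = { -1,-3/4,-5/8,-9/16,-17/32 | -1/2,0 } so -33/64
g(RBRBBBBR) = { -1,-3/4,-5/8,-9/16,-17/32 | -33/64,-1/2,0 } so -67/128
g(RBRBBBBRB) = { -1,-3/4,-5/8,-9/16,-17/32,-67/128 | -33/64,-1/2,0 } so -133/256
g(RBRBBBBRBB) = { -1,-3/4,-5/8,-9/16,-17/32,-67/128,-133/256 | -33/64,-1/2,0 } so -265/512
g(RBRBBBBRBBB) = { -1,-3/4,-5/8,-9/16,-17/32,-67/128,-133/256,-265/512 | -33/64,-1/2,0 } so -529/1024
g(RBRBBBBRBBBR) = { -1,-3/4,-5/8,-9/16,-17/32,-67/128,-133/256,-265/512 | -529/1024,-33/64,-1/2,0 } so -1059/2048
g(RBRBBBBRBBBRB) = { -1,-3/4,-5/8,-9/16,-17/32,-67/128,-133/256,-265/512,-1059/2048 | -529/1024,-33/64,-1/2,0 } so -2117/4096
g(RBRBBBBRBBBRBR) = { -1,-3/4,-5/8,-9/16,-17/32,-67/128,-133/256,-265/512,-1059/2048 | -2117/4096,-529/1024,-33/64,-1/2,0 } so -4235/8192

-4235/8192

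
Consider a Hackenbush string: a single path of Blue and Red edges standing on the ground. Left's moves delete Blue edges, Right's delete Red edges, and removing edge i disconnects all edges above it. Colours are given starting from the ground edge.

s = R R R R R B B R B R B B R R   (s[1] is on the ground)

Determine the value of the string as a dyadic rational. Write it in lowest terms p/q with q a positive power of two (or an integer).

-2215/512

Prefix values for R R R R R B B R B R B B R R via {L|R} + simplicity:
edge 1 of 14 (R): { none | 0 } — -1
edge 2 of 14 (R): { none | -1 0 } — -2
edge 3 of 14 (R): { none | -2 -1 0 } — -3
edge 4 of 14 (R): { none | -3 -2 -1 0 } — -4
edge 5 of 14 (R): { none | -4 -3 -2 -1 0 } — -5
edge 6 of 14 (B): { -5 | -4 -3 -2 -1 0 } — -9/2
edge 7 of 14 (B): { -5 -9/2 | -4 -3 -2 -1 0 } — -17/4
edge 8 of 14 (R): { -5 -9/2 | -17/4 -4 -3 -2 -1 0 } — -35/8
edge 9 of 14 (B): { -5 -9/2 -35/8 | -17/4 -4 -3 -2 -1 0 } — -69/16
edge 10 of 14 (R): { -5 -9/2 -35/8 | -69/16 -17/4 -4 -3 -2 -1 0 } — -139/32
edge 11 of 14 (B): { -5 -9/2 -35/8 -139/32 | -69/16 -17/4 -4 -3 -2 -1 0 } — -277/64
edge 12 of 14 (B): { -5 -9/2 -35/8 -139/32 -277/64 | -69/16 -17/4 -4 -3 -2 -1 0 } — -553/128
edge 13 of 14 (R): { -5 -9/2 -35/8 -139/32 -277/64 | -553/128 -69/16 -17/4 -4 -3 -2 -1 0 } — -1107/256
edge 14 of 14 (R): { -5 -9/2 -35/8 -139/32 -277/64 | -1107/256 -553/128 -69/16 -17/4 -4 -3 -2 -1 0 } — -2215/512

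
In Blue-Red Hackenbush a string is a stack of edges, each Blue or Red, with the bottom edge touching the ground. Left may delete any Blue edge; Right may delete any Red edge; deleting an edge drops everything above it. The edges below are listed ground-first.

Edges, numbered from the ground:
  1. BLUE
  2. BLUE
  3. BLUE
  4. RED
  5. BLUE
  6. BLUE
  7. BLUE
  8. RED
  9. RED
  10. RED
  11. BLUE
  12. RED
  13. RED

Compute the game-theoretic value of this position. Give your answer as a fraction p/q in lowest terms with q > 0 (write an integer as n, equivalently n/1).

step 1: add BLUE to get B; options L={ 0 } R={ none } — 1
step 2: add BLUE to get BB; options L={ 0, 1 } R={ none } — 2
step 3: add BLUE to get BBB; options L={ 0, 1, 2 } R={ none } — 3
step 4: add RED to get BBBR; options L={ 0, 1, 2 } R={ 3 } — 5/2
step 5: add BLUE to get BBBRB; options L={ 0, 1, 2, 5/2 } R={ 3 } — 11/4
step 6: add BLUE to get BBBRBB; options L={ 0, 1, 2, 5/2, 11/4 } R={ 3 } — 23/8
step 7: add BLUE to get BBBRBBB; options L={ 0, 1, 2, 5/2, 11/4, 23/8 } R={ 3 } — 47/16
step 8: add RED to get BBBRBBBR; options L={ 0, 1, 2, 5/2, 11/4, 23/8 } R={ 47/16, 3 } — 93/32
step 9: add RED to get BBBRBBBRR; options L={ 0, 1, 2, 5/2, 11/4, 23/8 } R={ 93/32, 47/16, 3 } — 185/64
step 10: add RED to get BBBRBBBRRR; options L={ 0, 1, 2, 5/2, 11/4, 23/8 } R={ 185/64, 93/32, 47/16, 3 } — 369/128
step 11: add BLUE to get BBBRBBBRRRB; options L={ 0, 1, 2, 5/2, 11/4, 23/8, 369/128 } R={ 185/64, 93/32, 47/16, 3 } — 739/256
step 12: add RED to get BBBRBBBRRRBR; options L={ 0, 1, 2, 5/2, 11/4, 23/8, 369/128 } R={ 739/256, 185/64, 93/32, 47/16, 3 } — 1477/512
step 13: add RED to get BBBRBBBRRRBRR; options L={ 0, 1, 2, 5/2, 11/4, 23/8, 369/128 } R={ 1477/512, 739/256, 185/64, 93/32, 47/16, 3 } — 2953/1024

2953/1024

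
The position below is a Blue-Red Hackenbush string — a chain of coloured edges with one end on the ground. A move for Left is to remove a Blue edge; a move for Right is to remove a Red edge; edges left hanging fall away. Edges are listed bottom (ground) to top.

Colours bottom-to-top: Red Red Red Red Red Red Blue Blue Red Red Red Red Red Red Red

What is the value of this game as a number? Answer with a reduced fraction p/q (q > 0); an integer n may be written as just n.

-2815/512

Recurse on prefixes of the 15-edge string Red Red Red Red Red Red Blue Blue Red Red Red Red Red Red Red:
R: Left { none }, Right { 0 } ⇒ simplest -1
RR: Left { none }, Right { -1 0 } ⇒ simplest -2
RRR: Left { none }, Right { -2 -1 0 } ⇒ simplest -3
RRRR: Left { none }, Right { -3 -2 -1 0 } ⇒ simplest -4
RRRRR: Left { none }, Right { -4 -3 -2 -1 0 } ⇒ simplest -5
RRRRRR: Left { none }, Right { -5 -4 -3 -2 -1 0 } ⇒ simplest -6
RRRRRRB: Left { -6 }, Right { -5 -4 -3 -2 -1 0 } ⇒ simplest -11/2
RRRRRRBB: Left { -6 -11/2 }, Right { -5 -4 -3 -2 -1 0 } ⇒ simplest -21/4
RRRRRRBBR: Left { -6 -11/2 }, Right { -21/4 -5 -4 -3 -2 -1 0 } ⇒ simplest -43/8
RRRRRRBBRR: Left { -6 -11/2 }, Right { -43/8 -21/4 -5 -4 -3 -2 -1 0 } ⇒ simplest -87/16
RRRRRRBBRRR: Left { -6 -11/2 }, Right { -87/16 -43/8 -21/4 -5 -4 -3 -2 -1 0 } ⇒ simplest -175/32
RRRRRRBBRRRR: Left { -6 -11/2 }, Right { -175/32 -87/16 -43/8 -21/4 -5 -4 -3 -2 -1 0 } ⇒ simplest -351/64
RRRRRRBBRRRRR: Left { -6 -11/2 }, Right { -351/64 -175/32 -87/16 -43/8 -21/4 -5 -4 -3 -2 -1 0 } ⇒ simplest -703/128
RRRRRRBBRRRRRR: Left { -6 -11/2 }, Right { -703/128 -351/64 -175/32 -87/16 -43/8 -21/4 -5 -4 -3 -2 -1 0 } ⇒ simplest -1407/256
RRRRRRBBRRRRRRR: Left { -6 -11/2 }, Right { -1407/256 -703/128 -351/64 -175/32 -87/16 -43/8 -21/4 -5 -4 -3 -2 -1 0 } ⇒ simplest -2815/512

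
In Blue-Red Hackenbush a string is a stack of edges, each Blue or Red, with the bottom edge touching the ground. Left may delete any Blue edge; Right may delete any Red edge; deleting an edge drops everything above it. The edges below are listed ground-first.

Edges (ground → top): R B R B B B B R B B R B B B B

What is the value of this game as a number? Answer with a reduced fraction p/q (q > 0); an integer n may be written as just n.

-8481/16384

Recurse on prefixes of the 15-edge string R B R B B B B R B B R B B B B:
R: Left { · }, Right { 0 } so simplest -1
RB: Left { -1 }, Right { 0 } so simplest -1/2
RBR: Left { -1 }, Right { -1/2,0 } so simplest -3/4
RBRB: Left { -1,-3/4 }, Right { -1/2,0 } so simplest -5/8
RBRBB: Left { -1,-3/4,-5/8 }, Right { -1/2,0 } so simplest -9/16
RBRBBB: Left { -1,-3/4,-5/8,-9/16 }, Right { -1/2,0 } so simplest -17/32
RBRBBBB: Left { -1,-3/4,-5/8,-9/16,-17/32 }, Right { -1/2,0 } so simplest -33/64
RBRBBBBR: Left { -1,-3/4,-5/8,-9/16,-17/32 }, Right { -33/64,-1/2,0 } so simplest -67/128
RBRBBBBRB: Left { -1,-3/4,-5/8,-9/16,-17/32,-67/128 }, Right { -33/64,-1/2,0 } so simplest -133/256
RBRBBBBRBB: Left { -1,-3/4,-5/8,-9/16,-17/32,-67/128,-133/256 }, Right { -33/64,-1/2,0 } so simplest -265/512
RBRBBBBRBBR: Left { -1,-3/4,-5/8,-9/16,-17/32,-67/128,-133/256 }, Right { -265/512,-33/64,-1/2,0 } so simplest -531/1024
RBRBBBBRBBRB: Left { -1,-3/4,-5/8,-9/16,-17/32,-67/128,-133/256,-531/1024 }, Right { -265/512,-33/64,-1/2,0 } so simplest -1061/2048
RBRBBBBRBBRBB: Left { -1,-3/4,-5/8,-9/16,-17/32,-67/128,-133/256,-531/1024,-1061/2048 }, Right { -265/512,-33/64,-1/2,0 } so simplest -2121/4096
RBRBBBBRBBRBBB: Left { -1,-3/4,-5/8,-9/16,-17/32,-67/128,-133/256,-531/1024,-1061/2048,-2121/4096 }, Right { -265/512,-33/64,-1/2,0 } so simplest -4241/8192
RBRBBBBRBBRBBBB: Left { -1,-3/4,-5/8,-9/16,-17/32,-67/128,-133/256,-531/1024,-1061/2048,-2121/4096,-4241/8192 }, Right { -265/512,-33/64,-1/2,0 } so simplest -8481/16384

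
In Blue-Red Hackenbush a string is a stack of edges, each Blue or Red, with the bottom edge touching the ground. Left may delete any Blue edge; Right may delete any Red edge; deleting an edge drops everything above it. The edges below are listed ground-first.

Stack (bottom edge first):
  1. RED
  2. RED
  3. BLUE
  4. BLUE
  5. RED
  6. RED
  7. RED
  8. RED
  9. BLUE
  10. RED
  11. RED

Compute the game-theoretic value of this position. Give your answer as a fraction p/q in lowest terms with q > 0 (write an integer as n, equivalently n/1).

step 1: add RED to get R; options L={ (no moves) } R={ 0 } = -1
step 2: add RED to get RR; options L={ (no moves) } R={ -1,0 } = -2
step 3: add BLUE to get RRB; options L={ -2 } R={ -1,0 } = -3/2
step 4: add BLUE to get RRBB; options L={ -2,-3/2 } R={ -1,0 } = -5/4
step 5: add RED to get RRBBR; options L={ -2,-3/2 } R={ -5/4,-1,0 } = -11/8
step 6: add RED to get RRBBRR; options L={ -2,-3/2 } R={ -11/8,-5/4,-1,0 } = -23/16
step 7: add RED to get RRBBRRR; options L={ -2,-3/2 } R={ -23/16,-11/8,-5/4,-1,0 } = -47/32
step 8: add RED to get RRBBRRRR; options L={ -2,-3/2 } R={ -47/32,-23/16,-11/8,-5/4,-1,0 } = -95/64
step 9: add BLUE to get RRBBRRRRB; options L={ -2,-3/2,-95/64 } R={ -47/32,-23/16,-11/8,-5/4,-1,0 } = -189/128
step 10: add RED to get RRBBRRRRBR; options L={ -2,-3/2,-95/64 } R={ -189/128,-47/32,-23/16,-11/8,-5/4,-1,0 } = -379/256
step 11: add RED to get RRBBRRRRBRR; options L={ -2,-3/2,-95/64 } R={ -379/256,-189/128,-47/32,-23/16,-11/8,-5/4,-1,0 } = -759/512

-759/512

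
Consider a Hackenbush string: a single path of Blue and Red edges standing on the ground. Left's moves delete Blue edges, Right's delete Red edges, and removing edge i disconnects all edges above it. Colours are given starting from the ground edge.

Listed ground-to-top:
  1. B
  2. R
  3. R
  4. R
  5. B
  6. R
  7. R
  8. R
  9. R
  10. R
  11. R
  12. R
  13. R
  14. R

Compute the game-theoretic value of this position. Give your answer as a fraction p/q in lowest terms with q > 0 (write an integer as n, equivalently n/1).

1025/8192

Build val(s[:k]) for k = 1..14, string s = B R R R B R R R R R R R R R.
1 of 14 · B · max L 0 · min R +∞ -> 1
2 of 14 · BR · max L 0 · min R 1 -> 1/2
3 of 14 · BRR · max L 0 · min R 1/2 -> 1/4
4 of 14 · BRRR · max L 0 · min R 1/4 -> 1/8
5 of 14 · BRRRB · max L 1/8 · min R 1/4 -> 3/16
6 of 14 · BRRRBR · max L 1/8 · min R 3/16 -> 5/32
7 of 14 · BRRRBRR · max L 1/8 · min R 5/32 -> 9/64
8 of 14 · BRRRBRRR · max L 1/8 · min R 9/64 -> 17/128
9 of 14 · BRRRBRRRR · max L 1/8 · min R 17/128 -> 33/256
10 of 14 · BRRRBRRRRR · max L 1/8 · min R 33/256 -> 65/512
11 of 14 · BRRRBRRRRRR · max L 1/8 · min R 65/512 -> 129/1024
12 of 14 · BRRRBRRRRRRR · max L 1/8 · min R 129/1024 -> 257/2048
13 of 14 · BRRRBRRRRRRRR · max L 1/8 · min R 257/2048 -> 513/4096
14 of 14 · BRRRBRRRRRRRRR · max L 1/8 · min R 513/4096 -> 1025/8192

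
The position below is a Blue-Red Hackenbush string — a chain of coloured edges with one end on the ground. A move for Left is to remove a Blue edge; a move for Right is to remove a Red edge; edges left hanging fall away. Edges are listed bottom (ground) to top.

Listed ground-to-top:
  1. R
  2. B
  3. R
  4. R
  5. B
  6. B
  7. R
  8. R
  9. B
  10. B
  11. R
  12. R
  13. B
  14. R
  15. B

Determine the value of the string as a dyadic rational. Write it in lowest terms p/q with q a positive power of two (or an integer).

-13109/16384

Recurse on prefixes of the 15-edge string R B R R B B R R B B R R B R B:
R: Left { — }, Right { 0 } → simplest -1
RB: Left { -1 }, Right { 0 } → simplest -1/2
RBR: Left { -1 }, Right { -1/2,0 } → simplest -3/4
RBRR: Left { -1 }, Right { -3/4,-1/2,0 } → simplest -7/8
RBRRB: Left { -1,-7/8 }, Right { -3/4,-1/2,0 } → simplest -13/16
RBRRBB: Left { -1,-7/8,-13/16 }, Right { -3/4,-1/2,0 } → simplest -25/32
RBRRBBR: Left { -1,-7/8,-13/16 }, Right { -25/32,-3/4,-1/2,0 } → simplest -51/64
RBRRBBRR: Left { -1,-7/8,-13/16 }, Right { -51/64,-25/32,-3/4,-1/2,0 } → simplest -103/128
RBRRBBRRB: Left { -1,-7/8,-13/16,-103/128 }, Right { -51/64,-25/32,-3/4,-1/2,0 } → simplest -205/256
RBRRBBRRBB: Left { -1,-7/8,-13/16,-103/128,-205/256 }, Right { -51/64,-25/32,-3/4,-1/2,0 } → simplest -409/512
RBRRBBRRBBR: Left { -1,-7/8,-13/16,-103/128,-205/256 }, Right { -409/512,-51/64,-25/32,-3/4,-1/2,0 } → simplest -819/1024
RBRRBBRRBBRR: Left { -1,-7/8,-13/16,-103/128,-205/256 }, Right { -819/1024,-409/512,-51/64,-25/32,-3/4,-1/2,0 } → simplest -1639/2048
RBRRBBRRBBRRB: Left { -1,-7/8,-13/16,-103/128,-205/256,-1639/2048 }, Right { -819/1024,-409/512,-51/64,-25/32,-3/4,-1/2,0 } → simplest -3277/4096
RBRRBBRRBBRRBR: Left { -1,-7/8,-13/16,-103/128,-205/256,-1639/2048 }, Right { -3277/4096,-819/1024,-409/512,-51/64,-25/32,-3/4,-1/2,0 } → simplest -6555/8192
RBRRBBRRBBRRBRB: Left { -1,-7/8,-13/16,-103/128,-205/256,-1639/2048,-6555/8192 }, Right { -3277/4096,-819/1024,-409/512,-51/64,-25/32,-3/4,-1/2,0 } → simplest -13109/16384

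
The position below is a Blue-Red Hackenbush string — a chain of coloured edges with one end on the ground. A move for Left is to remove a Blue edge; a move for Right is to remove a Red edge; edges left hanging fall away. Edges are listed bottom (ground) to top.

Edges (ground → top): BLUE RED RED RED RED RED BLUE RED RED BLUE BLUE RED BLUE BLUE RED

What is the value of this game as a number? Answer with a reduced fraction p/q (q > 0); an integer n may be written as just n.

621/16384

B: Left { 0 }, Right {  } — simplest 1
BR: Left { 0 }, Right { 1 } — simplest 1/2
BRR: Left { 0 }, Right { 1/2, 1 } — simplest 1/4
BRRR: Left { 0 }, Right { 1/4, 1/2, 1 } — simplest 1/8
BRRRR: Left { 0 }, Right { 1/8, 1/4, 1/2, 1 } — simplest 1/16
BRRRRR: Left { 0 }, Right { 1/16, 1/8, 1/4, 1/2, 1 } — simplest 1/32
BRRRRRB: Left { 0, 1/32 }, Right { 1/16, 1/8, 1/4, 1/2, 1 } — simplest 3/64
BRRRRRBR: Left { 0, 1/32 }, Right { 3/64, 1/16, 1/8, 1/4, 1/2, 1 } — simplest 5/128
BRRRRRBRR: Left { 0, 1/32 }, Right { 5/128, 3/64, 1/16, 1/8, 1/4, 1/2, 1 } — simplest 9/256
BRRRRRBRRB: Left { 0, 1/32, 9/256 }, Right { 5/128, 3/64, 1/16, 1/8, 1/4, 1/2, 1 } — simplest 19/512
BRRRRRBRRBB: Left { 0, 1/32, 9/256, 19/512 }, Right { 5/128, 3/64, 1/16, 1/8, 1/4, 1/2, 1 } — simplest 39/1024
BRRRRRBRRBBR: Left { 0, 1/32, 9/256, 19/512 }, Right { 39/1024, 5/128, 3/64, 1/16, 1/8, 1/4, 1/2, 1 } — simplest 77/2048
BRRRRRBRRBBRB: Left { 0, 1/32, 9/256, 19/512, 77/2048 }, Right { 39/1024, 5/128, 3/64, 1/16, 1/8, 1/4, 1/2, 1 } — simplest 155/4096
BRRRRRBRRBBRBB: Left { 0, 1/32, 9/256, 19/512, 77/2048, 155/4096 }, Right { 39/1024, 5/128, 3/64, 1/16, 1/8, 1/4, 1/2, 1 } — simplest 311/8192
BRRRRRBRRBBRBBR: Left { 0, 1/32, 9/256, 19/512, 77/2048, 155/4096 }, Right { 311/8192, 39/1024, 5/128, 3/64, 1/16, 1/8, 1/4, 1/2, 1 } — simplest 621/16384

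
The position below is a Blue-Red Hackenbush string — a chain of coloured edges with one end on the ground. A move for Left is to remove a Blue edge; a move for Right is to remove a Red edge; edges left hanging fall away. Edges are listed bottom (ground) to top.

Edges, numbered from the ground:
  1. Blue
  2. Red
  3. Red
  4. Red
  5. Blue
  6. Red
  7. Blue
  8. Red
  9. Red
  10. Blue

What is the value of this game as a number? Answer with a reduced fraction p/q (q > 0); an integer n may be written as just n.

83/512

Prefix values for Blue Red Red Red Blue Red Blue Red Red Blue via {L|R} + simplicity:
B: Left { 0 }, Right { · } so simplest 1
BR: Left { 0 }, Right { 1 } so simplest 1/2
BRR: Left { 0 }, Right { 1/2,1 } so simplest 1/4
BRRR: Left { 0 }, Right { 1/4,1/2,1 } so simplest 1/8
BRRRB: Left { 0,1/8 }, Right { 1/4,1/2,1 } so simplest 3/16
BRRRBR: Left { 0,1/8 }, Right { 3/16,1/4,1/2,1 } so simplest 5/32
BRRRBRB: Left { 0,1/8,5/32 }, Right { 3/16,1/4,1/2,1 } so simplest 11/64
BRRRBRBR: Left { 0,1/8,5/32 }, Right { 11/64,3/16,1/4,1/2,1 } so simplest 21/128
BRRRBRBRR: Left { 0,1/8,5/32 }, Right { 21/128,11/64,3/16,1/4,1/2,1 } so simplest 41/256
BRRRBRBRRB: Left { 0,1/8,5/32,41/256 }, Right { 21/128,11/64,3/16,1/4,1/2,1 } so simplest 83/512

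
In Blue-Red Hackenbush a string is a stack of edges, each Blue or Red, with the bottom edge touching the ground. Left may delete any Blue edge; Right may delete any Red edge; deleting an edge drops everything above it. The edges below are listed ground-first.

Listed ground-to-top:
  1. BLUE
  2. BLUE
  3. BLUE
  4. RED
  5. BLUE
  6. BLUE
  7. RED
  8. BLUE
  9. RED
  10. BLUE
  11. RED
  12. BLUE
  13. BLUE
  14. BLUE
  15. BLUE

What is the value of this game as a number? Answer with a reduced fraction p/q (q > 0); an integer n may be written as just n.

Build value(s[:k]) for k = 1..15, string s = BLUE BLUE BLUE RED BLUE BLUE RED BLUE RED BLUE RED BLUE BLUE BLUE BLUE.
B: Left { 0 }, Right { · } gives simplest 1
BB: Left { 0,1 }, Right { · } gives simplest 2
BBB: Left { 0,1,2 }, Right { · } gives simplest 3
BBBR: Left { 0,1,2 }, Right { 3 } gives simplest 5/2
BBBRB: Left { 0,1,2,5/2 }, Right { 3 } gives simplest 11/4
BBBRBB: Left { 0,1,2,5/2,11/4 }, Right { 3 } gives simplest 23/8
BBBRBBR: Left { 0,1,2,5/2,11/4 }, Right { 23/8,3 } gives simplest 45/16
BBBRBBRB: Left { 0,1,2,5/2,11/4,45/16 }, Right { 23/8,3 } gives simplest 91/32
BBBRBBRBR: Left { 0,1,2,5/2,11/4,45/16 }, Right { 91/32,23/8,3 } gives simplest 181/64
BBBRBBRBRB: Left { 0,1,2,5/2,11/4,45/16,181/64 }, Right { 91/32,23/8,3 } gives simplest 363/128
BBBRBBRBRBR: Left { 0,1,2,5/2,11/4,45/16,181/64 }, Right { 363/128,91/32,23/8,3 } gives simplest 725/256
BBBRBBRBRBRB: Left { 0,1,2,5/2,11/4,45/16,181/64,725/256 }, Right { 363/128,91/32,23/8,3 } gives simplest 1451/512
BBBRBBRBRBRBB: Left { 0,1,2,5/2,11/4,45/16,181/64,725/256,1451/512 }, Right { 363/128,91/32,23/8,3 } gives simplest 2903/1024
BBBRBBRBRBRBBB: Left { 0,1,2,5/2,11/4,45/16,181/64,725/256,1451/512,2903/1024 }, Right { 363/128,91/32,23/8,3 } gives simplest 5807/2048
BBBRBBRBRBRBBBB: Left { 0,1,2,5/2,11/4,45/16,181/64,725/256,1451/512,2903/1024,5807/2048 }, Right { 363/128,91/32,23/8,3 } gives simplest 11615/4096

11615/4096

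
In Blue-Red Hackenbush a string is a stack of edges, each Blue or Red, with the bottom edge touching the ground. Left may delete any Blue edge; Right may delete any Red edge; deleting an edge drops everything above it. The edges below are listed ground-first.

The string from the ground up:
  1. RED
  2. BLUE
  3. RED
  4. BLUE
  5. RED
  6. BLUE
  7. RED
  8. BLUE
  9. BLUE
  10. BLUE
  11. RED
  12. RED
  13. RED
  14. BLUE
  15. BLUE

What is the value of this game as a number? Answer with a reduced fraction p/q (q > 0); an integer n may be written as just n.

step 1: add RED to get R; options L={  } R={ 0 } — -1
step 2: add BLUE to get RB; options L={ -1 } R={ 0 } — -1/2
step 3: add RED to get RBR; options L={ -1 } R={ -1/2 0 } — -3/4
step 4: add BLUE to get RBRB; options L={ -1 -3/4 } R={ -1/2 0 } — -5/8
step 5: add RED to get RBRBR; options L={ -1 -3/4 } R={ -5/8 -1/2 0 } — -11/16
step 6: add BLUE to get RBRBRB; options L={ -1 -3/4 -11/16 } R={ -5/8 -1/2 0 } — -21/32
step 7: add RED to get RBRBRBR; options L={ -1 -3/4 -11/16 } R={ -21/32 -5/8 -1/2 0 } — -43/64
step 8: add BLUE to get RBRBRBRB; options L={ -1 -3/4 -11/16 -43/64 } R={ -21/32 -5/8 -1/2 0 } — -85/128
step 9: add BLUE to get RBRBRBRBB; options L={ -1 -3/4 -11/16 -43/64 -85/128 } R={ -21/32 -5/8 -1/2 0 } — -169/256
step 10: add BLUE to get RBRBRBRBBB; options L={ -1 -3/4 -11/16 -43/64 -85/128 -169/256 } R={ -21/32 -5/8 -1/2 0 } — -337/512
step 11: add RED to get RBRBRBRBBBR; options L={ -1 -3/4 -11/16 -43/64 -85/128 -169/256 } R={ -337/512 -21/32 -5/8 -1/2 0 } — -675/1024
step 12: add RED to get RBRBRBRBBBRR; options L={ -1 -3/4 -11/16 -43/64 -85/128 -169/256 } R={ -675/1024 -337/512 -21/32 -5/8 -1/2 0 } — -1351/2048
step 13: add RED to get RBRBRBRBBBRRR; options L={ -1 -3/4 -11/16 -43/64 -85/128 -169/256 } R={ -1351/2048 -675/1024 -337/512 -21/32 -5/8 -1/2 0 } — -2703/4096
step 14: add BLUE to get RBRBRBRBBBRRRB; options L={ -1 -3/4 -11/16 -43/64 -85/128 -169/256 -2703/4096 } R={ -1351/2048 -675/1024 -337/512 -21/32 -5/8 -1/2 0 } — -5405/8192
step 15: add BLUE to get RBRBRBRBBBRRRBB; options L={ -1 -3/4 -11/16 -43/64 -85/128 -169/256 -2703/4096 -5405/8192 } R={ -1351/2048 -675/1024 -337/512 -21/32 -5/8 -1/2 0 } — -10809/16384

-10809/16384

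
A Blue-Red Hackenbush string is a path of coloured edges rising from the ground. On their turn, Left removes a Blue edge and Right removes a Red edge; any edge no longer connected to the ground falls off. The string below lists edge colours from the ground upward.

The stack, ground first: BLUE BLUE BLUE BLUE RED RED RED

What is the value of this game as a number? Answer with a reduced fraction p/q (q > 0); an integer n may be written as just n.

25/8

edge 1 of 7 (BLUE): { 0 | — } = 1
edge 2 of 7 (BLUE): { 0; 1 | — } = 2
edge 3 of 7 (BLUE): { 0; 1; 2 | — } = 3
edge 4 of 7 (BLUE): { 0; 1; 2; 3 | — } = 4
edge 5 of 7 (RED): { 0; 1; 2; 3 | 4 } = 7/2
edge 6 of 7 (RED): { 0; 1; 2; 3 | 7/2; 4 } = 13/4
edge 7 of 7 (RED): { 0; 1; 2; 3 | 13/4; 7/2; 4 } = 25/8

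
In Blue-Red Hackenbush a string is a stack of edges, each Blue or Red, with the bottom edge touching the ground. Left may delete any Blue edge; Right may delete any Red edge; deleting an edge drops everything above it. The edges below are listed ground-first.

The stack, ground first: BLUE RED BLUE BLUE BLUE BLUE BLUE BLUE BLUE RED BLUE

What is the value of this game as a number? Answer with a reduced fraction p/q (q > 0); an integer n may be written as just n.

1 of 11 · B · max L 0 · min R +∞ gives 1
2 of 11 · BR · max L 0 · min R 1 gives 1/2
3 of 11 · BRB · max L 1/2 · min R 1 gives 3/4
4 of 11 · BRBB · max L 3/4 · min R 1 gives 7/8
5 of 11 · BRBBB · max L 7/8 · min R 1 gives 15/16
6 of 11 · BRBBBB · max L 15/16 · min R 1 gives 31/32
7 of 11 · BRBBBBB · max L 31/32 · min R 1 gives 63/64
8 of 11 · BRBBBBBB · max L 63/64 · min R 1 gives 127/128
9 of 11 · BRBBBBBBB · max L 127/128 · min R 1 gives 255/256
10 of 11 · BRBBBBBBBR · max L 127/128 · min R 255/256 gives 509/512
11 of 11 · BRBBBBBBBRB · max L 509/512 · min R 255/256 gives 1019/1024

1019/1024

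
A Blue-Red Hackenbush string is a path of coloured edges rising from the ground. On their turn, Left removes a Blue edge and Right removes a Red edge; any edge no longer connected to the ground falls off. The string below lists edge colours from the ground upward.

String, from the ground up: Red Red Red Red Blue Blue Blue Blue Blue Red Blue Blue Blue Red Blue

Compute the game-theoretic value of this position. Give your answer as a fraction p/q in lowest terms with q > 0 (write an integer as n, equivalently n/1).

-6213/2048

Recurse on prefixes of the 15-edge string Red Red Red Red Blue Blue Blue Blue Blue Red Blue Blue Blue Red Blue:
R: Left {  }, Right { 0 } — simplest -1
RR: Left {  }, Right { -1, 0 } — simplest -2
RRR: Left {  }, Right { -2, -1, 0 } — simplest -3
RRRR: Left {  }, Right { -3, -2, -1, 0 } — simplest -4
RRRRB: Left { -4 }, Right { -3, -2, -1, 0 } — simplest -7/2
RRRRBB: Left { -4, -7/2 }, Right { -3, -2, -1, 0 } — simplest -13/4
RRRRBBB: Left { -4, -7/2, -13/4 }, Right { -3, -2, -1, 0 } — simplest -25/8
RRRRBBBB: Left { -4, -7/2, -13/4, -25/8 }, Right { -3, -2, -1, 0 } — simplest -49/16
RRRRBBBBB: Left { -4, -7/2, -13/4, -25/8, -49/16 }, Right { -3, -2, -1, 0 } — simplest -97/32
RRRRBBBBBR: Left { -4, -7/2, -13/4, -25/8, -49/16 }, Right { -97/32, -3, -2, -1, 0 } — simplest -195/64
RRRRBBBBBRB: Left { -4, -7/2, -13/4, -25/8, -49/16, -195/64 }, Right { -97/32, -3, -2, -1, 0 } — simplest -389/128
RRRRBBBBBRBB: Left { -4, -7/2, -13/4, -25/8, -49/16, -195/64, -389/128 }, Right { -97/32, -3, -2, -1, 0 } — simplest -777/256
RRRRBBBBBRBBB: Left { -4, -7/2, -13/4, -25/8, -49/16, -195/64, -389/128, -777/256 }, Right { -97/32, -3, -2, -1, 0 } — simplest -1553/512
RRRRBBBBBRBBBR: Left { -4, -7/2, -13/4, -25/8, -49/16, -195/64, -389/128, -777/256 }, Right { -1553/512, -97/32, -3, -2, -1, 0 } — simplest -3107/1024
RRRRBBBBBRBBBRB: Left { -4, -7/2, -13/4, -25/8, -49/16, -195/64, -389/128, -777/256, -3107/1024 }, Right { -1553/512, -97/32, -3, -2, -1, 0 } — simplest -6213/2048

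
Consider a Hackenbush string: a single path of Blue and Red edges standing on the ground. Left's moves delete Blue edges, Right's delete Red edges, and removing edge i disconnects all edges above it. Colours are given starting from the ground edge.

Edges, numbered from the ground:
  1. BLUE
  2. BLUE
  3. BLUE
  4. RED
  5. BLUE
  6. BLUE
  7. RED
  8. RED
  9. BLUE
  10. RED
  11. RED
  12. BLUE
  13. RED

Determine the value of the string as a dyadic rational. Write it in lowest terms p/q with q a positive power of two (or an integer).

1 of 13 · B · max L 0 · min R +∞ → 1
2 of 13 · BB · max L 1 · min R +∞ → 2
3 of 13 · BBB · max L 2 · min R +∞ → 3
4 of 13 · BBBR · max L 2 · min R 3 → 5/2
5 of 13 · BBBRB · max L 5/2 · min R 3 → 11/4
6 of 13 · BBBRBB · max L 11/4 · min R 3 → 23/8
7 of 13 · BBBRBBR · max L 11/4 · min R 23/8 → 45/16
8 of 13 · BBBRBBRR · max L 11/4 · min R 45/16 → 89/32
9 of 13 · BBBRBBRRB · max L 89/32 · min R 45/16 → 179/64
10 of 13 · BBBRBBRRBR · max L 89/32 · min R 179/64 → 357/128
11 of 13 · BBBRBBRRBRR · max L 89/32 · min R 357/128 → 713/256
12 of 13 · BBBRBBRRBRRB · max L 713/256 · min R 357/128 → 1427/512
13 of 13 · BBBRBBRRBRRBR · max L 713/256 · min R 1427/512 → 2853/1024

2853/1024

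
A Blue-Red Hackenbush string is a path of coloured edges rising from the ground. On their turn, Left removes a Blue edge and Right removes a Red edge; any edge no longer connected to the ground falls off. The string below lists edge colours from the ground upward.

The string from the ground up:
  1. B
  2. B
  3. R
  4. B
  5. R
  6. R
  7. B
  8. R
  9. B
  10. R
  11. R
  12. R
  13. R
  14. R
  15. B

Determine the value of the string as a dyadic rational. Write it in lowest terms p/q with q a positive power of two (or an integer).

12931/8192

Prefix values for B B R B R R B R B R R R R R B via {L|R} + simplicity:
B: Left { 0 }, Right { — } gives simplest 1
BB: Left { 0, 1 }, Right { — } gives simplest 2
BBR: Left { 0, 1 }, Right { 2 } gives simplest 3/2
BBRB: Left { 0, 1, 3/2 }, Right { 2 } gives simplest 7/4
BBRBR: Left { 0, 1, 3/2 }, Right { 7/4, 2 } gives simplest 13/8
BBRBRR: Left { 0, 1, 3/2 }, Right { 13/8, 7/4, 2 } gives simplest 25/16
BBRBRRB: Left { 0, 1, 3/2, 25/16 }, Right { 13/8, 7/4, 2 } gives simplest 51/32
BBRBRRBR: Left { 0, 1, 3/2, 25/16 }, Right { 51/32, 13/8, 7/4, 2 } gives simplest 101/64
BBRBRRBRB: Left { 0, 1, 3/2, 25/16, 101/64 }, Right { 51/32, 13/8, 7/4, 2 } gives simplest 203/128
BBRBRRBRBR: Left { 0, 1, 3/2, 25/16, 101/64 }, Right { 203/128, 51/32, 13/8, 7/4, 2 } gives simplest 405/256
BBRBRRBRBRR: Left { 0, 1, 3/2, 25/16, 101/64 }, Right { 405/256, 203/128, 51/32, 13/8, 7/4, 2 } gives simplest 809/512
BBRBRRBRBRRR: Left { 0, 1, 3/2, 25/16, 101/64 }, Right { 809/512, 405/256, 203/128, 51/32, 13/8, 7/4, 2 } gives simplest 1617/1024
BBRBRRBRBRRRR: Left { 0, 1, 3/2, 25/16, 101/64 }, Right { 1617/1024, 809/512, 405/256, 203/128, 51/32, 13/8, 7/4, 2 } gives simplest 3233/2048
BBRBRRBRBRRRRR: Left { 0, 1, 3/2, 25/16, 101/64 }, Right { 3233/2048, 1617/1024, 809/512, 405/256, 203/128, 51/32, 13/8, 7/4, 2 } gives simplest 6465/4096
BBRBRRBRBRRRRRB: Left { 0, 1, 3/2, 25/16, 101/64, 6465/4096 }, Right { 3233/2048, 1617/1024, 809/512, 405/256, 203/128, 51/32, 13/8, 7/4, 2 } gives simplest 12931/8192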